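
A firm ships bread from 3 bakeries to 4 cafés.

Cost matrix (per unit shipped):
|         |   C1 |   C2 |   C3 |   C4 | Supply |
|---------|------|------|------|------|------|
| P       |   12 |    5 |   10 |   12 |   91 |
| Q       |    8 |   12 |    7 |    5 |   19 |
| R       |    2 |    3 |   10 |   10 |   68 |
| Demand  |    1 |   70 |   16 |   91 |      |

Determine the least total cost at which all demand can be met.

1337

An optimal shipping plan:
  P to C2: 70 × 5 = 350
  P to C3: 16 × 10 = 160
  P to C4: 5 × 12 = 60
  Q to C4: 19 × 5 = 95
  R to C1: 1 × 2 = 2
  R to C4: 67 × 10 = 670
Total = 350 + 160 + 60 + 95 + 2 + 670 = 1337.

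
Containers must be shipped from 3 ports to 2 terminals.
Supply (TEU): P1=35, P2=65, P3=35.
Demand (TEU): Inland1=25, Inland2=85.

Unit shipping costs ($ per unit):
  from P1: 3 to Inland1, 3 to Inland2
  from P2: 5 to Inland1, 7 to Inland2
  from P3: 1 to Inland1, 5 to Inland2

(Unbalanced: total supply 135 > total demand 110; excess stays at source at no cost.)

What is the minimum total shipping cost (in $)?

460

A cheapest plan:
  P1->Inland2: 35 TEU
  P2->Inland2: 40 TEU
  P3->Inland1: 25 TEU
  P3->Inland2: 10 TEU
Total cost = $460.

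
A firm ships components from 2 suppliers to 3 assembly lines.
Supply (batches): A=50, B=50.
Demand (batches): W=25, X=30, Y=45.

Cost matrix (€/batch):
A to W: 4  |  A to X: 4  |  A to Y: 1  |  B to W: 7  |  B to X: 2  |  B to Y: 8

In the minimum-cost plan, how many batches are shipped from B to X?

Solving gives:
  A→W: 5 batches
  A→Y: 45 batches
  B→W: 20 batches
  B→X: 30 batches
Total cost = €265.
So B→X carries 30 batches.

30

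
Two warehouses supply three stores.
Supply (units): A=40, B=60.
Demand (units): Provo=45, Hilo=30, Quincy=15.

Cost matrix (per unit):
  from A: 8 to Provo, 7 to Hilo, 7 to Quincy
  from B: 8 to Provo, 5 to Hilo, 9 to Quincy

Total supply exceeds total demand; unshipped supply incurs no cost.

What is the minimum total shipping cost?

Optimal allocation:
  A to Provo: 25 × 8 = 200
  A to Quincy: 15 × 7 = 105
  B to Provo: 20 × 8 = 160
  B to Hilo: 30 × 5 = 150
Total = 200 + 105 + 160 + 150 = 615.

615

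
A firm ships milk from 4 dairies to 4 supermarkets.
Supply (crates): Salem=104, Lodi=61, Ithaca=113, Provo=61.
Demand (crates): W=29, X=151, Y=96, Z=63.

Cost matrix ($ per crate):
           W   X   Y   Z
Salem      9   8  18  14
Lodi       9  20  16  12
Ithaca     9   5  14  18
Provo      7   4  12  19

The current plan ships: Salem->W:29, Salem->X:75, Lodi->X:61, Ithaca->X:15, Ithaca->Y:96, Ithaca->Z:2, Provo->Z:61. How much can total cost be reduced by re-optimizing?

Current plan cost = 29·9 + 75·8 + 61·20 + 15·5 + 96·14 + 2·18 + 61·19 = $4695.
Optimal plan:
  Salem to W: 29 × $9 = $261
  Salem to X: 73 × $8 = $584
  Salem to Z: 2 × $14 = $28
  Lodi to Z: 61 × $12 = $732
  Ithaca to X: 78 × $5 = $390
  Ithaca to Y: 35 × $14 = $490
  Provo to Y: 61 × $12 = $732
Optimal cost = $3217.
Saving = 4695 − 3217 = $1478.

1478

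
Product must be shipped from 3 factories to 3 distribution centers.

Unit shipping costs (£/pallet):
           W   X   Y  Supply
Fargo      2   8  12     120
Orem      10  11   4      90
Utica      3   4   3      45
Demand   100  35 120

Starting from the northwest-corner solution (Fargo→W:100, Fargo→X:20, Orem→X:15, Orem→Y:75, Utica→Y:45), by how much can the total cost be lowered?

Current plan cost = 100·2 + 20·8 + 15·11 + 75·4 + 45·3 = £960.
Optimal plan:
  Fargo to W: 100 × £2 = £200
  Fargo to X: 20 × £8 = £160
  Orem to Y: 90 × £4 = £360
  Utica to X: 15 × £4 = £60
  Utica to Y: 30 × £3 = £90
Optimal cost = £870.
Saving = 960 − 870 = £90.

90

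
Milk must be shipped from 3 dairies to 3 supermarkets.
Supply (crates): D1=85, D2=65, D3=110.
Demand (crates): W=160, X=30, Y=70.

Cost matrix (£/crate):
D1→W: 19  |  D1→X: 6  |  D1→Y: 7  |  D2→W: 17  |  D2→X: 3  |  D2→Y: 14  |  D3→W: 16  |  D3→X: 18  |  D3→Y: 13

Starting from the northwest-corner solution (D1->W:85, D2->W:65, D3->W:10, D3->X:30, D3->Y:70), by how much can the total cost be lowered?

1110

Current plan cost = 85·19 + 65·17 + 10·16 + 30·18 + 70·13 = £4330.
Optimal plan:
  D1->W: 15 crates
  D1->Y: 70 crates
  D2->W: 35 crates
  D2->X: 30 crates
  D3->W: 110 crates
Optimal cost = £3220.
Saving = 4330 − 3220 = £1110.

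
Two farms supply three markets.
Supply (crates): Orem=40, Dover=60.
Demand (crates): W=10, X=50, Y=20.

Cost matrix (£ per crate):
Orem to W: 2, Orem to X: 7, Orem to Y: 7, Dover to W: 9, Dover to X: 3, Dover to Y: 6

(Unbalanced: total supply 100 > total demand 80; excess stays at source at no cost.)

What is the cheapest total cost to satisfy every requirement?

300

One minimum-cost allocation:
  Orem->W: 10 × £2 = £20
  Orem->Y: 10 × £7 = £70
  Dover->X: 50 × £3 = £150
  Dover->Y: 10 × £6 = £60
Total = 20 + 70 + 150 + 60 = £300.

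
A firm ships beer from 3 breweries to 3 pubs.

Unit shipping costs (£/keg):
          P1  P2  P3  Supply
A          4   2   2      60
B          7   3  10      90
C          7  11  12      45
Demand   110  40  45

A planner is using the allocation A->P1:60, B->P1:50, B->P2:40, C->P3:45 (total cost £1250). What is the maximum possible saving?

Current plan cost = 60·4 + 50·7 + 40·3 + 45·12 = £1250.
Optimal plan:
  A to P1: 15 kegs
  A to P3: 45 kegs
  B to P1: 50 kegs
  B to P2: 40 kegs
  C to P1: 45 kegs
Optimal cost = £935.
Saving = 1250 − 935 = £315.

315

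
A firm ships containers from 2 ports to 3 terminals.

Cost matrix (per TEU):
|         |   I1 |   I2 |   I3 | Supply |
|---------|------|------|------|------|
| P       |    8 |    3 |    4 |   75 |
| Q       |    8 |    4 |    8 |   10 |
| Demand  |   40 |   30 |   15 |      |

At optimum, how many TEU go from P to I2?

Solving gives:
  P–I1: 30 TEU
  P–I2: 30 TEU
  P–I3: 15 TEU
  Q–I1: 10 TEU
Total cost = 470.
So P→I2 carries 30 TEU.

30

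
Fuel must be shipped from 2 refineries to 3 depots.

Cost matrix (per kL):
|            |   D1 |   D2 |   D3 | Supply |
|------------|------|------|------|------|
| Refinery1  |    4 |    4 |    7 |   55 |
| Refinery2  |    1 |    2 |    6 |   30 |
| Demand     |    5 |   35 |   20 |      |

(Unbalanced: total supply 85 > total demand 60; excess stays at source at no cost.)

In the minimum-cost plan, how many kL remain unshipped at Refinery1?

25

An optimal plan:
  Refinery1 to D2: 10 × 4 = 40
  Refinery1 to D3: 20 × 7 = 140
  Refinery2 to D1: 5 × 1 = 5
  Refinery2 to D2: 25 × 2 = 50
Total cost = 235.
Refinery1 ships 30 of its 55, leaving 25.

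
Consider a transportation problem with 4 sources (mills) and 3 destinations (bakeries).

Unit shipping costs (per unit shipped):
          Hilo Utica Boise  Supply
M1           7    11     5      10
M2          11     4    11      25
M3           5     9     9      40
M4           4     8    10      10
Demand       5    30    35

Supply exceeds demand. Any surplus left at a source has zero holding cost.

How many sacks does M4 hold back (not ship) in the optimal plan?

0

Minimum-cost shipments:
  M1→Boise: 10 × 5 = 50
  M2→Utica: 25 × 4 = 100
  M3→Boise: 25 × 9 = 225
  M4→Hilo: 5 × 4 = 20
  M4→Utica: 5 × 8 = 40
Total cost = 435.
M4 ships 10 of its 10, leaving 0.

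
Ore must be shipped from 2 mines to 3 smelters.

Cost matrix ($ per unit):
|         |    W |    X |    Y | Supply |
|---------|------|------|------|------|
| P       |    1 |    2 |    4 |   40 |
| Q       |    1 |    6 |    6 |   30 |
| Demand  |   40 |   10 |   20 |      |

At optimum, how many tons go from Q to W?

30

The minimum-cost plan:
  P to W: 10 tons
  P to X: 10 tons
  P to Y: 20 tons
  Q to W: 30 tons
Total cost = $140.
So Q→W carries 30 tons.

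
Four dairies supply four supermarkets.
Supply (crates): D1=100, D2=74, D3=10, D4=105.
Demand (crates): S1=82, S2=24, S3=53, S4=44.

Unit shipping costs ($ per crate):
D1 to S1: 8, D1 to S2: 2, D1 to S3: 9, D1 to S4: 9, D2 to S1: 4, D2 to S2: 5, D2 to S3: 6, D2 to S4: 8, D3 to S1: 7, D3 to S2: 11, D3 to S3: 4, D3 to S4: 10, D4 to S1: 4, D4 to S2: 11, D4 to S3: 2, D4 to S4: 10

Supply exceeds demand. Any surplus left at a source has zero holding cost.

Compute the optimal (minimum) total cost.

Optimal allocation:
  D1 to S2: 24 × $2 = $48
  D2 to S1: 30 × $4 = $120
  D2 to S4: 44 × $8 = $352
  D4 to S1: 52 × $4 = $208
  D4 to S3: 53 × $2 = $106
Total = 48 + 120 + 352 + 208 + 106 = $834.
(Supply check: D1 ships 24; D2 ships 74; D3 ships 0; D4 ships 105.)

834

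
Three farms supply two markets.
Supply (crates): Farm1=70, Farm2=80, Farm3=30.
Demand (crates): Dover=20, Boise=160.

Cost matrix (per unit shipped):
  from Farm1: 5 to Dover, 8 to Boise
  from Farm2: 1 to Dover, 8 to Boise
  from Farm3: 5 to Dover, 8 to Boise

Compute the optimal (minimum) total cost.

1300

A cheapest plan:
  Farm1->Boise: 70 × 8 = 560
  Farm2->Dover: 20 × 1 = 20
  Farm2->Boise: 60 × 8 = 480
  Farm3->Boise: 30 × 8 = 240
Total = 560 + 20 + 480 + 240 = 1300.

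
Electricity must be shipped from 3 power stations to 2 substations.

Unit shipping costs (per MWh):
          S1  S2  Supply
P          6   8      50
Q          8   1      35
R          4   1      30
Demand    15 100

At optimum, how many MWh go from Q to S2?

35

Solving gives:
  P->S1: 15 × 6 = 90
  P->S2: 35 × 8 = 280
  Q->S2: 35 × 1 = 35
  R->S2: 30 × 1 = 30
Total cost = 435.
So Q→S2 carries 35 MWh.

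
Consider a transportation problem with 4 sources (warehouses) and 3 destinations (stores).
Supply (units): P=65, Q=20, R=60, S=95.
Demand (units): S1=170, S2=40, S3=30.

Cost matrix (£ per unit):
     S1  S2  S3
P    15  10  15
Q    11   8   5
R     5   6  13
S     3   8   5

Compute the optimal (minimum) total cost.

An optimal shipping plan:
  P–S1: 15 × £15 = £225
  P–S2: 40 × £10 = £400
  P–S3: 10 × £15 = £150
  Q–S3: 20 × £5 = £100
  R–S1: 60 × £5 = £300
  S–S1: 95 × £3 = £285
Total = 225 + 400 + 150 + 100 + 300 + 285 = £1460.

1460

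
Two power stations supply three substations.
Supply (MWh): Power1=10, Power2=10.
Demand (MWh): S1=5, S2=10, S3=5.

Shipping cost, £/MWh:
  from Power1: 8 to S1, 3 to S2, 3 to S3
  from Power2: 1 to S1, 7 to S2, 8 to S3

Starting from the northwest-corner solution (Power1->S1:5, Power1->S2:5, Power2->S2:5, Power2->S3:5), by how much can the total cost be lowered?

60

Current plan cost = 5·8 + 5·3 + 5·7 + 5·8 = £130.
Optimal plan:
  Power1->S2: 5 MWh
  Power1->S3: 5 MWh
  Power2->S1: 5 MWh
  Power2->S2: 5 MWh
Optimal cost = £70.
Saving = 130 − 70 = £60.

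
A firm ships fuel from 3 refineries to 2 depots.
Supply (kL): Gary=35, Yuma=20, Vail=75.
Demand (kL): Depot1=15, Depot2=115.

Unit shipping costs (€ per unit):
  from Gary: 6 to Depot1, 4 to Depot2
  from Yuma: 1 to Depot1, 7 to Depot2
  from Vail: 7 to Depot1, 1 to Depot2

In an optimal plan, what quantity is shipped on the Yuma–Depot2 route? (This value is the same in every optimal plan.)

The minimum-cost plan:
  Gary to Depot2: 35 × €4 = €140
  Yuma to Depot1: 15 × €1 = €15
  Yuma to Depot2: 5 × €7 = €35
  Vail to Depot2: 75 × €1 = €75
Total cost = €265.
So Yuma→Depot2 carries 5 kL.

5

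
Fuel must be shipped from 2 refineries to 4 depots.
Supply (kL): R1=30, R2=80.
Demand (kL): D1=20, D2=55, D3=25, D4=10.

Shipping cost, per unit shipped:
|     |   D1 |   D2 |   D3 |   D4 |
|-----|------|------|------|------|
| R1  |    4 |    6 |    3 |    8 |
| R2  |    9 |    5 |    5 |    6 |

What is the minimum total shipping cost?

520

An optimal shipping plan:
  R1→D1: 20 × 4 = 80
  R1→D3: 10 × 3 = 30
  R2→D2: 55 × 5 = 275
  R2→D3: 15 × 5 = 75
  R2→D4: 10 × 6 = 60
Total = 80 + 30 + 275 + 75 + 60 = 520.
(Supply check: R1 ships 30; R2 ships 80.)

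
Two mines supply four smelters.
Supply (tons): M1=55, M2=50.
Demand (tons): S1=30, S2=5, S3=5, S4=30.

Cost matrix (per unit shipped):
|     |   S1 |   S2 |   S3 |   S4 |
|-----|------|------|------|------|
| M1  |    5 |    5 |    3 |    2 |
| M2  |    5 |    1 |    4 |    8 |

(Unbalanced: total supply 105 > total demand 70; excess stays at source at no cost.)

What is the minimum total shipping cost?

230

An optimal shipping plan:
  M1–S1: 20 × 5 = 100
  M1–S3: 5 × 3 = 15
  M1–S4: 30 × 2 = 60
  M2–S1: 10 × 5 = 50
  M2–S2: 5 × 1 = 5
Total = 100 + 15 + 60 + 50 + 5 = 230.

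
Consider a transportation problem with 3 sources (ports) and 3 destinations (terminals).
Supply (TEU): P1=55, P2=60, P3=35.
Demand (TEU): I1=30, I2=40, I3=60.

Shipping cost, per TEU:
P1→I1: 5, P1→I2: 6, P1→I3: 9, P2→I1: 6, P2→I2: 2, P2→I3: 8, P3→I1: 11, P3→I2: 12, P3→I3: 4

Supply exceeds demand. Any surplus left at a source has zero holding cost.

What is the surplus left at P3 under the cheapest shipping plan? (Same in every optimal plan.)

0

Minimum-cost shipments:
  P1→I1: 30 × 5 = 150
  P1→I3: 5 × 9 = 45
  P2→I2: 40 × 2 = 80
  P2→I3: 20 × 8 = 160
  P3→I3: 35 × 4 = 140
Total cost = 575.
P3 ships 35 of its 35, leaving 0.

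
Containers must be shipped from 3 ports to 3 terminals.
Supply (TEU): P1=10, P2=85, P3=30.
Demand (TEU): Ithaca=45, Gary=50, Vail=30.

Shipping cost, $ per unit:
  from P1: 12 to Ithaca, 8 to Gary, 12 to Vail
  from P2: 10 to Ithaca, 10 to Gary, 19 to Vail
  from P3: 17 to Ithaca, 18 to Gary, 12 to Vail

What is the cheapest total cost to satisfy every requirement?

1290

An optimal shipping plan:
  P1->Gary: 10 TEU
  P2->Ithaca: 45 TEU
  P2->Gary: 40 TEU
  P3->Vail: 30 TEU
Total cost = $1290.
(Supply check: P1 ships 10; P2 ships 85; P3 ships 30.)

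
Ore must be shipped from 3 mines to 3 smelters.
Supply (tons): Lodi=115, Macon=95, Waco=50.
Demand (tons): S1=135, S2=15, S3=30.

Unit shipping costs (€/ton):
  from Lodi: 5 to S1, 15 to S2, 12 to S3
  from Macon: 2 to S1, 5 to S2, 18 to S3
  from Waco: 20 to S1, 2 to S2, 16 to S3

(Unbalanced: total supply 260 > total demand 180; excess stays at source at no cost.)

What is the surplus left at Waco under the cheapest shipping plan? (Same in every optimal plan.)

35

Minimum-cost shipments:
  Lodi→S1: 40 × €5 = €200
  Lodi→S3: 30 × €12 = €360
  Macon→S1: 95 × €2 = €190
  Waco→S2: 15 × €2 = €30
Total cost = €780.
Waco ships 15 of its 50, leaving 35.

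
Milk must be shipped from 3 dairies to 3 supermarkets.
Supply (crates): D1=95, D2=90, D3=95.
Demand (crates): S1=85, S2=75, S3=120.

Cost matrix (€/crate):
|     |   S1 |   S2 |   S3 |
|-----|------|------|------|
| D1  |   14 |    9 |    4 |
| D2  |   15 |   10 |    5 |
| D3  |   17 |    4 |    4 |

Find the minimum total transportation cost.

2060

An optimal shipping plan:
  D1 to S3: 95 × €4 = €380
  D2 to S1: 85 × €15 = €1275
  D2 to S3: 5 × €5 = €25
  D3 to S2: 75 × €4 = €300
  D3 to S3: 20 × €4 = €80
Total = 380 + 1275 + 25 + 300 + 80 = €2060.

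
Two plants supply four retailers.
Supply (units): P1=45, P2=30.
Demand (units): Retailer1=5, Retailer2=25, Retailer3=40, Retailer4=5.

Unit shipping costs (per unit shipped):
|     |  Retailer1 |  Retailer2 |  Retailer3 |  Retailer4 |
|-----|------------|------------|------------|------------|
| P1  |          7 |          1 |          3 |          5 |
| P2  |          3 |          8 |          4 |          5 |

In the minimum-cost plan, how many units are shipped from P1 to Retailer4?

Optimal shipments:
  P1–Retailer2: 25 × 1 = 25
  P1–Retailer3: 20 × 3 = 60
  P2–Retailer1: 5 × 3 = 15
  P2–Retailer3: 20 × 4 = 80
  P2–Retailer4: 5 × 5 = 25
Total cost = 205.
The route P1→Retailer4 is not used.

0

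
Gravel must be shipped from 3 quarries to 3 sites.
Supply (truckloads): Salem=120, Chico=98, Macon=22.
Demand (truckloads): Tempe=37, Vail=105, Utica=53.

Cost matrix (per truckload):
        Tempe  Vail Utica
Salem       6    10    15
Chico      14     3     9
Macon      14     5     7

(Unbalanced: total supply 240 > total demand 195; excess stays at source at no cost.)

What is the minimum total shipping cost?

1205

An optimal shipping plan:
  Salem→Tempe: 37 × 6 = 222
  Salem→Vail: 7 × 10 = 70
  Salem→Utica: 31 × 15 = 465
  Chico→Vail: 98 × 3 = 294
  Macon→Utica: 22 × 7 = 154
Total = 222 + 70 + 465 + 294 + 154 = 1205.
(Supply check: Salem ships 75; Chico ships 98; Macon ships 22.)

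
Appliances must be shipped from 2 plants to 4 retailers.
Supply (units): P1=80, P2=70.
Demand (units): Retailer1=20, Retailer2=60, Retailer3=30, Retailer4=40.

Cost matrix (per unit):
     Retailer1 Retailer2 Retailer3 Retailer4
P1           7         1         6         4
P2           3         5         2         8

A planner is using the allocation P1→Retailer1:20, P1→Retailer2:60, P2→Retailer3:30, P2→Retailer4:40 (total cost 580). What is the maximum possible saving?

Current plan cost = 20·7 + 60·1 + 30·2 + 40·8 = 580.
Optimal plan:
  P1->Retailer2: 60 × 1 = 60
  P1->Retailer4: 20 × 4 = 80
  P2->Retailer1: 20 × 3 = 60
  P2->Retailer3: 30 × 2 = 60
  P2->Retailer4: 20 × 8 = 160
Optimal cost = 420.
Saving = 580 − 420 = 160.

160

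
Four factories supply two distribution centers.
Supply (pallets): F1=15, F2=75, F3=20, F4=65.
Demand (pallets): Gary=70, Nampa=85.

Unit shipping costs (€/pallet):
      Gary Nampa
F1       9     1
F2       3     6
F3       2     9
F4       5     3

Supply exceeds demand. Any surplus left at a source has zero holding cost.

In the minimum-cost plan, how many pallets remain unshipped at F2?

20

Minimum-cost shipments:
  F1→Nampa: 15 × €1 = €15
  F2→Gary: 50 × €3 = €150
  F2→Nampa: 5 × €6 = €30
  F3→Gary: 20 × €2 = €40
  F4→Nampa: 65 × €3 = €195
Total cost = €430.
F2 ships 55 of its 75, leaving 20.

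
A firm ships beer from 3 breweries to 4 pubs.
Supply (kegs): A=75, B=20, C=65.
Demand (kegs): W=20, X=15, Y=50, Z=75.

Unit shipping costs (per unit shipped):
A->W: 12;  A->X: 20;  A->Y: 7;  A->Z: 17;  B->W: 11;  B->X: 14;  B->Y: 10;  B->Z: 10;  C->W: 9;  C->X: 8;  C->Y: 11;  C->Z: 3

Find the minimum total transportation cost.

1125

A cheapest plan:
  A->W: 20 × 12 = 240
  A->X: 5 × 20 = 100
  A->Y: 50 × 7 = 350
  B->X: 10 × 14 = 140
  B->Z: 10 × 10 = 100
  C->Z: 65 × 3 = 195
Total = 240 + 100 + 350 + 140 + 100 + 195 = 1125.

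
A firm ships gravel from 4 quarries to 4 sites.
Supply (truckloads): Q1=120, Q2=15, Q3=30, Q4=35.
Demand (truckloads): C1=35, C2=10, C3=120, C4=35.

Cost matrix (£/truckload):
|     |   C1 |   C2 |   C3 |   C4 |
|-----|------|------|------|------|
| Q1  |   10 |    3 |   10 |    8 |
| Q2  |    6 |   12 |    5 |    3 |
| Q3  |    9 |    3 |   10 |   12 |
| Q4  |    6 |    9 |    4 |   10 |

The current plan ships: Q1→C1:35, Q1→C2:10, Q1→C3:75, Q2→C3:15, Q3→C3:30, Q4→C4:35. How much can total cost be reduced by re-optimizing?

310

Current plan cost = 35·10 + 10·3 + 75·10 + 15·5 + 30·10 + 35·10 = £1855.
Optimal plan:
  Q1–C1: 5 × £10 = £50
  Q1–C2: 10 × £3 = £30
  Q1–C3: 70 × £10 = £700
  Q1–C4: 35 × £8 = £280
  Q2–C3: 15 × £5 = £75
  Q3–C1: 30 × £9 = £270
  Q4–C3: 35 × £4 = £140
Optimal cost = £1545.
Saving = 1855 − 1545 = £310.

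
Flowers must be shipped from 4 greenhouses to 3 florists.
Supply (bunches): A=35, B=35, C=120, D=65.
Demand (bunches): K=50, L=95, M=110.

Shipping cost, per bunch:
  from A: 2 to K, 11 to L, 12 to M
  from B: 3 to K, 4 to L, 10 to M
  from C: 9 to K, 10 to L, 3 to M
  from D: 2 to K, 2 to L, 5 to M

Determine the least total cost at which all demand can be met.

An optimal shipping plan:
  A–K: 35 × 2 = 70
  B–K: 5 × 3 = 15
  B–L: 30 × 4 = 120
  C–K: 10 × 9 = 90
  C–M: 110 × 3 = 330
  D–L: 65 × 2 = 130
Total = 70 + 15 + 120 + 90 + 330 + 130 = 755.

755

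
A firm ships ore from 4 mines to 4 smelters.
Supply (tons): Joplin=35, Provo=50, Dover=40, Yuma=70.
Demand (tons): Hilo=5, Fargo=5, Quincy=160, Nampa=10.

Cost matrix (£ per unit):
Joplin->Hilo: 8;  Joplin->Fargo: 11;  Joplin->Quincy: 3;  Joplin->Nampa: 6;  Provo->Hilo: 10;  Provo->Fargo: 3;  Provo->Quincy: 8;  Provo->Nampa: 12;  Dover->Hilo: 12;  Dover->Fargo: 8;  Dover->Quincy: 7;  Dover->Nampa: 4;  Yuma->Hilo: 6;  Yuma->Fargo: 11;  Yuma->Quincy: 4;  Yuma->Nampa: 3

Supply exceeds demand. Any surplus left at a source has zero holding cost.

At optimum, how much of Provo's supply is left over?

15

Minimum-cost shipments:
  Joplin->Quincy: 35 × £3 = £105
  Provo->Fargo: 5 × £3 = £15
  Provo->Quincy: 30 × £8 = £240
  Dover->Quincy: 30 × £7 = £210
  Dover->Nampa: 10 × £4 = £40
  Yuma->Hilo: 5 × £6 = £30
  Yuma->Quincy: 65 × £4 = £260
Total cost = £900.
Provo ships 35 of its 50, leaving 15.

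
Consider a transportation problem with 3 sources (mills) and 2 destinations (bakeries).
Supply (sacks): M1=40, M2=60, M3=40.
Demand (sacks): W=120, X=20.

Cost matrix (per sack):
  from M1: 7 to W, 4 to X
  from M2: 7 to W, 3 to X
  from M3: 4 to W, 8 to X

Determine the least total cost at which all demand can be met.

An optimal shipping plan:
  M1–W: 40 sacks
  M2–W: 40 sacks
  M2–X: 20 sacks
  M3–W: 40 sacks
Total cost = 780.

780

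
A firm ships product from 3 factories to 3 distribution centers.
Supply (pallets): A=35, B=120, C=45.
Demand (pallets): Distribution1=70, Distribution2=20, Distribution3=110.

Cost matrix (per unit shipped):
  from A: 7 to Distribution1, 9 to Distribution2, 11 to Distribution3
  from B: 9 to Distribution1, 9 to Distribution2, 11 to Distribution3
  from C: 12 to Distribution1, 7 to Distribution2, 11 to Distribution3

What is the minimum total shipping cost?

Optimal allocation:
  A->Distribution1: 35 × 7 = 245
  B->Distribution1: 35 × 9 = 315
  B->Distribution3: 85 × 11 = 935
  C->Distribution2: 20 × 7 = 140
  C->Distribution3: 25 × 11 = 275
Total = 245 + 315 + 935 + 140 + 275 = 1910.

1910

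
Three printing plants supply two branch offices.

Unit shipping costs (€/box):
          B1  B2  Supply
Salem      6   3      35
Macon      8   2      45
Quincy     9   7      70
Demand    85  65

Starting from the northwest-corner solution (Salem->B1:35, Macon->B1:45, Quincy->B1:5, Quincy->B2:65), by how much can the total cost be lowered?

200

Current plan cost = 35·6 + 45·8 + 5·9 + 65·7 = €1070.
Optimal plan:
  Salem–B1: 15 × €6 = €90
  Salem–B2: 20 × €3 = €60
  Macon–B2: 45 × €2 = €90
  Quincy–B1: 70 × €9 = €630
Optimal cost = €870.
Saving = 1070 − 870 = €200.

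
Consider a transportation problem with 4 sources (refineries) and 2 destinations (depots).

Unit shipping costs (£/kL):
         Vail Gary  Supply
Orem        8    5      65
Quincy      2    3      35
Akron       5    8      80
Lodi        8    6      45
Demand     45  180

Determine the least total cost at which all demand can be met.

1205

An optimal shipping plan:
  Orem→Gary: 65 × £5 = £325
  Quincy→Gary: 35 × £3 = £105
  Akron→Vail: 45 × £5 = £225
  Akron→Gary: 35 × £8 = £280
  Lodi→Gary: 45 × £6 = £270
Total = 325 + 105 + 225 + 280 + 270 = £1205.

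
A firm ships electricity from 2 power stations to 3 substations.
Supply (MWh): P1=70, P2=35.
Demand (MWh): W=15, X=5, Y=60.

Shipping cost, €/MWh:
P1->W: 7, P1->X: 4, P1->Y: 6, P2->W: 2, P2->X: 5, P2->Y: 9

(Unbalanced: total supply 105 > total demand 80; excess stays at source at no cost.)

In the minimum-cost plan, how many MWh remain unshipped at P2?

Minimum-cost shipments:
  P1→X: 5 × €4 = €20
  P1→Y: 60 × €6 = €360
  P2→W: 15 × €2 = €30
Total cost = €410.
P2 ships 15 of its 35, leaving 20.

20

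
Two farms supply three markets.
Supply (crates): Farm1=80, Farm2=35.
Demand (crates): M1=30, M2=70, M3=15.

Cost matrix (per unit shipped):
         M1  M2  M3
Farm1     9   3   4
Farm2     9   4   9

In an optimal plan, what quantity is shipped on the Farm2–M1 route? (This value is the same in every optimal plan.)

Solving gives:
  Farm1 to M2: 65 crates
  Farm1 to M3: 15 crates
  Farm2 to M1: 30 crates
  Farm2 to M2: 5 crates
Total cost = 545.
So Farm2→M1 carries 30 crates.

30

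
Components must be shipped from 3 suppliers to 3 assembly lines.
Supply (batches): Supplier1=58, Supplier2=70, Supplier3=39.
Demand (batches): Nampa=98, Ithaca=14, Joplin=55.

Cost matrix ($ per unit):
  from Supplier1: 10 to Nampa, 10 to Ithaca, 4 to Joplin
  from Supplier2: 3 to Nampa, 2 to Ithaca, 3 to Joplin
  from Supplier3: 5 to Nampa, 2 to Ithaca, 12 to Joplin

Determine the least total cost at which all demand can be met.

Optimal allocation:
  Supplier1->Nampa: 3 × $10 = $30
  Supplier1->Joplin: 55 × $4 = $220
  Supplier2->Nampa: 70 × $3 = $210
  Supplier3->Nampa: 25 × $5 = $125
  Supplier3->Ithaca: 14 × $2 = $28
Total = 30 + 220 + 210 + 125 + 28 = $613.
(Supply check: Supplier1 ships 58; Supplier2 ships 70; Supplier3 ships 39.)

613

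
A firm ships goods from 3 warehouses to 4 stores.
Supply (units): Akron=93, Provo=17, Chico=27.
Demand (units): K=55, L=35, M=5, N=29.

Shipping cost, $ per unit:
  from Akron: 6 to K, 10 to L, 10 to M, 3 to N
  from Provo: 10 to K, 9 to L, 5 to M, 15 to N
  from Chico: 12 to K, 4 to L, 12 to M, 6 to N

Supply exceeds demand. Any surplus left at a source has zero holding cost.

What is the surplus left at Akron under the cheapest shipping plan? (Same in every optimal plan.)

9

An optimal plan:
  Akron to K: 55 × $6 = $330
  Akron to N: 29 × $3 = $87
  Provo to L: 8 × $9 = $72
  Provo to M: 5 × $5 = $25
  Chico to L: 27 × $4 = $108
Total cost = $622.
Akron ships 84 of its 93, leaving 9.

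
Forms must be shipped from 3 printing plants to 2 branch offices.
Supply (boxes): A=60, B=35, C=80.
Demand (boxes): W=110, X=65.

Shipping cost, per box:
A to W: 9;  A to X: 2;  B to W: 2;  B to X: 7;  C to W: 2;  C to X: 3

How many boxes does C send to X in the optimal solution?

Solving gives:
  A->X: 60 × 2 = 120
  B->W: 35 × 2 = 70
  C->W: 75 × 2 = 150
  C->X: 5 × 3 = 15
Total cost = 355.
So C→X carries 5 boxes.

5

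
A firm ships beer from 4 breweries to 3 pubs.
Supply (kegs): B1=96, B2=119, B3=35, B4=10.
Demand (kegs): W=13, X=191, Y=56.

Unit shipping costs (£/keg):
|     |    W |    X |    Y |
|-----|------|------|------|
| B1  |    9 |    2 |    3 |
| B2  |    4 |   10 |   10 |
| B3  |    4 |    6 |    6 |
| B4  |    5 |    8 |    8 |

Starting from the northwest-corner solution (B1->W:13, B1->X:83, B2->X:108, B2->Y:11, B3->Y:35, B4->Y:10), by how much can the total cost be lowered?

169

Current plan cost = 13·9 + 83·2 + 108·10 + 11·10 + 35·6 + 10·8 = £1763.
Optimal plan:
  B1 to X: 96 kegs
  B2 to W: 13 kegs
  B2 to X: 60 kegs
  B2 to Y: 46 kegs
  B3 to X: 35 kegs
  B4 to Y: 10 kegs
Optimal cost = £1594.
Saving = 1763 − 1594 = £169.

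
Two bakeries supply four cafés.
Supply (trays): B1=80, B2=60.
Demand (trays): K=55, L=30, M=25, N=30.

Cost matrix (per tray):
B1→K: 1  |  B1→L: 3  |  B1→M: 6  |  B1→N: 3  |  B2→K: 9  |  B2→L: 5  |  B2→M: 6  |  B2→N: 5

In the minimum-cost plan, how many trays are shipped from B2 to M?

25

Optimal shipments:
  B1→K: 55 × 1 = 55
  B1→L: 25 × 3 = 75
  B2→L: 5 × 5 = 25
  B2→M: 25 × 6 = 150
  B2→N: 30 × 5 = 150
Total cost = 455.
So B2→M carries 25 trays.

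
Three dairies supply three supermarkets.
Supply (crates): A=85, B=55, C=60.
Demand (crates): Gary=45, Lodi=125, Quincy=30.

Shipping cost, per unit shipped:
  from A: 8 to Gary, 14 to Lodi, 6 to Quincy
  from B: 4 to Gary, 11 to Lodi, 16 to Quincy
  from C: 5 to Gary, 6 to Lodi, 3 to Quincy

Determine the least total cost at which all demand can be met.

A cheapest plan:
  A–Lodi: 55 × 14 = 770
  A–Quincy: 30 × 6 = 180
  B–Gary: 45 × 4 = 180
  B–Lodi: 10 × 11 = 110
  C–Lodi: 60 × 6 = 360
Total = 770 + 180 + 180 + 110 + 360 = 1600.

1600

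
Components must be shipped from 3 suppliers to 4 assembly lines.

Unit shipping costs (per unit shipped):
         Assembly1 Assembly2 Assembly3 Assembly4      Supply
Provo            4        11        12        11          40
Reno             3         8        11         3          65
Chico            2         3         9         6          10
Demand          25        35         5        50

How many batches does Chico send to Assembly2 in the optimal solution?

10

Optimal shipments:
  Provo to Assembly1: 25 × 4 = 100
  Provo to Assembly2: 10 × 11 = 110
  Provo to Assembly3: 5 × 12 = 60
  Reno to Assembly2: 15 × 8 = 120
  Reno to Assembly4: 50 × 3 = 150
  Chico to Assembly2: 10 × 3 = 30
Total cost = 570.
So Chico→Assembly2 carries 10 batches.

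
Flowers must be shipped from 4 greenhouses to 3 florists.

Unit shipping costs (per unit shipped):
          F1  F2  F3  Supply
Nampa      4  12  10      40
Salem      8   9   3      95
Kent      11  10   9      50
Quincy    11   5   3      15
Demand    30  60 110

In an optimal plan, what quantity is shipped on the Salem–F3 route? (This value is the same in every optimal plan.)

Solving gives:
  Nampa->F1: 30 bunches
  Nampa->F2: 10 bunches
  Salem->F3: 95 bunches
  Kent->F2: 50 bunches
  Quincy->F3: 15 bunches
Total cost = 1070.
So Salem→F3 carries 95 bunches.

95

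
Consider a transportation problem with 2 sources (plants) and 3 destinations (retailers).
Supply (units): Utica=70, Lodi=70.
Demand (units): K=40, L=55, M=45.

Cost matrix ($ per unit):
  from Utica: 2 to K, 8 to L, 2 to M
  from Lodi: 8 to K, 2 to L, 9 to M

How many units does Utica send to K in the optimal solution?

25

The minimum-cost plan:
  Utica–K: 25 units
  Utica–M: 45 units
  Lodi–K: 15 units
  Lodi–L: 55 units
Total cost = $370.
So Utica→K carries 25 units.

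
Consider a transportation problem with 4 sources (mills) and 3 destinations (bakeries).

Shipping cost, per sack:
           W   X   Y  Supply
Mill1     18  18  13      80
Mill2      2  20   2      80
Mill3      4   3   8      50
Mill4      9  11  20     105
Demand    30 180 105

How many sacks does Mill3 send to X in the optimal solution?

50

Solving gives:
  Mill1→X: 25 × 18 = 450
  Mill1→Y: 55 × 13 = 715
  Mill2→W: 30 × 2 = 60
  Mill2→Y: 50 × 2 = 100
  Mill3→X: 50 × 3 = 150
  Mill4→X: 105 × 11 = 1155
Total cost = 2630.
So Mill3→X carries 50 sacks.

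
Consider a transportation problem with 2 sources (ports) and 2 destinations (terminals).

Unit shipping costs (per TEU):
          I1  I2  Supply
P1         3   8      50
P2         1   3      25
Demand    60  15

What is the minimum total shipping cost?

An optimal shipping plan:
  P1->I1: 50 × 3 = 150
  P2->I1: 10 × 1 = 10
  P2->I2: 15 × 3 = 45
Total = 150 + 10 + 45 = 205.
(Supply check: P1 ships 50; P2 ships 25.)

205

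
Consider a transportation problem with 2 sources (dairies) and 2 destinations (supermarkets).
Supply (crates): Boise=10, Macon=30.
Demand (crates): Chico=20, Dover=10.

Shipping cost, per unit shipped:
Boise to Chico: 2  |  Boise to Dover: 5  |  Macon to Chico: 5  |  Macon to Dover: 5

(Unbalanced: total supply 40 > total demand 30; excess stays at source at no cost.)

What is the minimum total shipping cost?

A cheapest plan:
  Boise→Chico: 10 × 2 = 20
  Macon→Chico: 10 × 5 = 50
  Macon→Dover: 10 × 5 = 50
Total = 20 + 50 + 50 = 120.
(Supply check: Boise ships 10; Macon ships 20.)

120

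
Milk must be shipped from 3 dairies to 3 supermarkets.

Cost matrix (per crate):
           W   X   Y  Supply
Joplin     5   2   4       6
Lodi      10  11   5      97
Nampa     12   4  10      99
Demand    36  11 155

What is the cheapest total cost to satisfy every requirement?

1499

One minimum-cost allocation:
  Joplin to W: 6 × 5 = 30
  Lodi to Y: 97 × 5 = 485
  Nampa to W: 30 × 12 = 360
  Nampa to X: 11 × 4 = 44
  Nampa to Y: 58 × 10 = 580
Total = 30 + 485 + 360 + 44 + 580 = 1499.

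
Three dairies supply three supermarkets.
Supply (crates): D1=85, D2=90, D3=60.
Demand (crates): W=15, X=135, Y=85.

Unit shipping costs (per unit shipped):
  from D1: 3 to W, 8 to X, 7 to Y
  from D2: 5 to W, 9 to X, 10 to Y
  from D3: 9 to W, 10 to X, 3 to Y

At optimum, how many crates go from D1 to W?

15

Solving gives:
  D1→W: 15 × 3 = 45
  D1→X: 45 × 8 = 360
  D1→Y: 25 × 7 = 175
  D2→X: 90 × 9 = 810
  D3→Y: 60 × 3 = 180
Total cost = 1570.
So D1→W carries 15 crates.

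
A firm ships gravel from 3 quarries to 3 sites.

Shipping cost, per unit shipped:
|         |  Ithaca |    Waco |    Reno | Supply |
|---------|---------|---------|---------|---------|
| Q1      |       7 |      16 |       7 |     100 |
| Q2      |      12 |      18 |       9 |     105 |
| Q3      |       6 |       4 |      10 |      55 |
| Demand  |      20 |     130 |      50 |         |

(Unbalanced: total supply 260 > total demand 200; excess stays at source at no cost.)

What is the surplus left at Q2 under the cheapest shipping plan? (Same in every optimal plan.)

An optimal plan:
  Q1→Ithaca: 20 truckloads
  Q1→Waco: 75 truckloads
  Q1→Reno: 5 truckloads
  Q2→Reno: 45 truckloads
  Q3→Waco: 55 truckloads
Total cost = 2000.
Q2 ships 45 of its 105, leaving 60.

60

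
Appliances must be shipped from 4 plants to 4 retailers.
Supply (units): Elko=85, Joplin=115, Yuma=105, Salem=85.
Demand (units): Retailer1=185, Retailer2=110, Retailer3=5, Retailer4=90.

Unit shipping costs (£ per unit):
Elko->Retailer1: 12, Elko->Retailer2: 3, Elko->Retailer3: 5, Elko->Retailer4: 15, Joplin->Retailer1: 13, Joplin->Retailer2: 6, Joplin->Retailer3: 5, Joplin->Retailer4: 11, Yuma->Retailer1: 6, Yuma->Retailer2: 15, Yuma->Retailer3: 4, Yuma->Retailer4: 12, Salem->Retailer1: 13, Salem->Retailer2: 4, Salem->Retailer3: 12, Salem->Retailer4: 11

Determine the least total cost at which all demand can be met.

An optimal shipping plan:
  Elko–Retailer1: 60 × £12 = £720
  Elko–Retailer2: 25 × £3 = £75
  Joplin–Retailer1: 20 × £13 = £260
  Joplin–Retailer3: 5 × £5 = £25
  Joplin–Retailer4: 90 × £11 = £990
  Yuma–Retailer1: 105 × £6 = £630
  Salem–Retailer2: 85 × £4 = £340
Total = 720 + 75 + 260 + 25 + 990 + 630 + 340 = £3040.

3040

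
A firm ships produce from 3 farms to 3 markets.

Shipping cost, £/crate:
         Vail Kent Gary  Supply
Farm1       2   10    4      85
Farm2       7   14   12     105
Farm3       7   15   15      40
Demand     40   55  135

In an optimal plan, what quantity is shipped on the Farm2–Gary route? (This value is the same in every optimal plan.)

50

Solving gives:
  Farm1–Gary: 85 crates
  Farm2–Kent: 55 crates
  Farm2–Gary: 50 crates
  Farm3–Vail: 40 crates
Total cost = £1990.
So Farm2→Gary carries 50 crates.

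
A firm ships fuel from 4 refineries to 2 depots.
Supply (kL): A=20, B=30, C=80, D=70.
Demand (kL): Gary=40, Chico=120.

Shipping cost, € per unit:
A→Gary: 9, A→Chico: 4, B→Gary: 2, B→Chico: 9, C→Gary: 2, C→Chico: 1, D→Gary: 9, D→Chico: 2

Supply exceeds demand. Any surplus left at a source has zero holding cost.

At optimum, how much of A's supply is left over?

20

Minimum-cost shipments:
  B to Gary: 30 × €2 = €60
  C to Gary: 10 × €2 = €20
  C to Chico: 70 × €1 = €70
  D to Chico: 50 × €2 = €100
Total cost = €250.
A ships 0 of its 20, leaving 20.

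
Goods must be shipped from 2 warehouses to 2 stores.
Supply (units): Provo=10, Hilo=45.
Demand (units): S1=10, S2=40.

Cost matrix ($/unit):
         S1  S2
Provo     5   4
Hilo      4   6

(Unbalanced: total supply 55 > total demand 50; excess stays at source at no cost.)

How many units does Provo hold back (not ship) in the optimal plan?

0

An optimal plan:
  Provo–S2: 10 × $4 = $40
  Hilo–S1: 10 × $4 = $40
  Hilo–S2: 30 × $6 = $180
Total cost = $260.
Provo ships 10 of its 10, leaving 0.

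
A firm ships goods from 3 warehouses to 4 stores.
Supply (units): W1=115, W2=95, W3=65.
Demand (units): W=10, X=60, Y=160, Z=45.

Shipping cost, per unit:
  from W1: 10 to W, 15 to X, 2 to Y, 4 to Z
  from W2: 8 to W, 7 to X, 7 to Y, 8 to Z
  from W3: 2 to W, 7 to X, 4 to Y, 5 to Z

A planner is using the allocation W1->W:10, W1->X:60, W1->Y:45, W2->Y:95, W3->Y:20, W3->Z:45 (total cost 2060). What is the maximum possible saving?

880

Current plan cost = 10·10 + 60·15 + 45·2 + 95·7 + 20·4 + 45·5 = 2060.
Optimal plan:
  W1->Y: 115 × 2 = 230
  W2->X: 60 × 7 = 420
  W2->Z: 35 × 8 = 280
  W3->W: 10 × 2 = 20
  W3->Y: 45 × 4 = 180
  W3->Z: 10 × 5 = 50
Optimal cost = 1180.
Saving = 2060 − 1180 = 880.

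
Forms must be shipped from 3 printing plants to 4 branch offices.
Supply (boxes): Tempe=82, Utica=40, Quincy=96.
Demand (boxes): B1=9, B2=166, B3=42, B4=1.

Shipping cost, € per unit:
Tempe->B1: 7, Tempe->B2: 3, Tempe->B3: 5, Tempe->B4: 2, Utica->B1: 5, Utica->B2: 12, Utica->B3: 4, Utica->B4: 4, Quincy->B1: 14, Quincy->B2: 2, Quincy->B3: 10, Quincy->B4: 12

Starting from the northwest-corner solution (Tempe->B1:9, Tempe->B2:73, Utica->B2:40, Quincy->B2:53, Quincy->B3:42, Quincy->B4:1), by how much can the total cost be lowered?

672

Current plan cost = 9·7 + 73·3 + 40·12 + 53·2 + 42·10 + 1·12 = €1300.
Optimal plan:
  Tempe to B2: 70 × €3 = €210
  Tempe to B3: 11 × €5 = €55
  Tempe to B4: 1 × €2 = €2
  Utica to B1: 9 × €5 = €45
  Utica to B3: 31 × €4 = €124
  Quincy to B2: 96 × €2 = €192
Optimal cost = €628.
Saving = 1300 − 628 = €672.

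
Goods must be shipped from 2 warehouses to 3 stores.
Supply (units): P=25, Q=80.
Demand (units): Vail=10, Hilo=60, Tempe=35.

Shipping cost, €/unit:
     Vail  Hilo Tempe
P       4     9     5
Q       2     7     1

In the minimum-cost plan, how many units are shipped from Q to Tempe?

35

Solving gives:
  P→Hilo: 25 × €9 = €225
  Q→Vail: 10 × €2 = €20
  Q→Hilo: 35 × €7 = €245
  Q→Tempe: 35 × €1 = €35
Total cost = €525.
So Q→Tempe carries 35 units.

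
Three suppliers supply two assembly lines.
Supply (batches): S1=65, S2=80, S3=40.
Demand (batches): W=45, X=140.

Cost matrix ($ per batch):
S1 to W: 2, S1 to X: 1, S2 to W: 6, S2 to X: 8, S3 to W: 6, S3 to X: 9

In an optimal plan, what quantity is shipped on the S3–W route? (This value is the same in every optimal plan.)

Optimal shipments:
  S1→X: 65 × $1 = $65
  S2→W: 5 × $6 = $30
  S2→X: 75 × $8 = $600
  S3→W: 40 × $6 = $240
Total cost = $935.
So S3→W carries 40 batches.

40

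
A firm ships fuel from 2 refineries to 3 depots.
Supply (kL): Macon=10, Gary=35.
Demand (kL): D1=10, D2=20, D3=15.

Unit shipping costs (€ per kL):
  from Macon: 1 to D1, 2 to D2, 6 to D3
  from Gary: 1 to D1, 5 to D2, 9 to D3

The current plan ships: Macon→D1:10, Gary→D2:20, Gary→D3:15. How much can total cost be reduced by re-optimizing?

Current plan cost = 10·1 + 20·5 + 15·9 = €245.
Optimal plan:
  Macon->D2: 10 kL
  Gary->D1: 10 kL
  Gary->D2: 10 kL
  Gary->D3: 15 kL
Optimal cost = €215.
Saving = 245 − 215 = €30.

30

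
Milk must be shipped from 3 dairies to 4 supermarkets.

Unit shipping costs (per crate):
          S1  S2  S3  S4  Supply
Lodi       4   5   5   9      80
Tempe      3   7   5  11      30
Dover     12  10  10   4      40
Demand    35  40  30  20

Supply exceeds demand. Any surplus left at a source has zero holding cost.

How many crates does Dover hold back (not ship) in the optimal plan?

Minimum-cost shipments:
  Lodi to S1: 5 × 4 = 20
  Lodi to S2: 40 × 5 = 200
  Lodi to S3: 30 × 5 = 150
  Tempe to S1: 30 × 3 = 90
  Dover to S4: 20 × 4 = 80
Total cost = 540.
Dover ships 20 of its 40, leaving 20.

20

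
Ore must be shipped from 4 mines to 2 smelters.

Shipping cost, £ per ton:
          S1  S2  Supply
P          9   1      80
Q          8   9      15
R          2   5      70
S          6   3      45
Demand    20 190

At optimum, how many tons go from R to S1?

Optimal shipments:
  P–S2: 80 tons
  Q–S2: 15 tons
  R–S1: 20 tons
  R–S2: 50 tons
  S–S2: 45 tons
Total cost = £640.
So R→S1 carries 20 tons.

20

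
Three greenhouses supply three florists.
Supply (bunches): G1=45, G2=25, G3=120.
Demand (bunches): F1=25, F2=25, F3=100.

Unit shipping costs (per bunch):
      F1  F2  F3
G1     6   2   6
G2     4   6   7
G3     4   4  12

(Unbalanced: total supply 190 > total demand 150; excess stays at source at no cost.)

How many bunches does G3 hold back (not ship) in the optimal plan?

40

Minimum-cost shipments:
  G1→F3: 45 × 6 = 270
  G2→F3: 25 × 7 = 175
  G3→F1: 25 × 4 = 100
  G3→F2: 25 × 4 = 100
  G3→F3: 30 × 12 = 360
Total cost = 1005.
G3 ships 80 of its 120, leaving 40.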